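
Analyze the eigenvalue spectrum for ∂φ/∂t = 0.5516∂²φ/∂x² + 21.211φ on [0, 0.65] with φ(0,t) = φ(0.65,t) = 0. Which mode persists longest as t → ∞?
Eigenvalues: λₙ = 0.5516n²π²/0.65² - 21.211.
First three modes:
  n=1: λ₁ = 0.5516π²/0.65² - 21.211 ≈ -8.326
  n=2: λ₂ = 2.2064π²/0.65² - 21.211 ≈ 30.331
  n=3: λ₃ = 4.9644π²/0.65² - 21.211 ≈ 94.757
Since 0.5516π²/0.65² ≈ 12.885 < 21.211, λ₁ < 0.
The n=1 mode grows fastest (−λₙ is largest for n=1) → dominates.
Asymptotic: φ ~ c₁ sin(πx/0.65) e^{8.326t} (exponential growth at rate −λ₁ ≈ 8.326).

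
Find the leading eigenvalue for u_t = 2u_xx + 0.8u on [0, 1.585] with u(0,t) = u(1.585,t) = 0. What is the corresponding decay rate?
Eigenvalues: λₙ = 2n²π²/1.585² - 0.8.
First three modes:
  n=1: λ₁ = 2π²/1.585² - 0.8 ≈ 7.057
  n=2: λ₂ = 8π²/1.585² - 0.8 ≈ 30.629
  n=3: λ₃ = 18π²/1.585² - 0.8 ≈ 69.915
Since 2π²/1.585² ≈ 7.857 > 0.8, all λₙ > 0.
The n=1 mode decays slowest → dominates as t → ∞.
Asymptotic: u ~ c₁ sin(πx/1.585) e^{-λ₁t} with decay rate λ₁ ≈ 7.057.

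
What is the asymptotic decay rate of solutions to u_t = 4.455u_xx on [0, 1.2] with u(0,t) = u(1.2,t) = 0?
Eigenvalues: λₙ = 4.455n²π²/1.2².
First three modes:
  n=1: λ₁ = 4.455π²/1.2² ≈ 30.534
  n=2: λ₂ = 17.82π²/1.2² ≈ 122.136 (4× faster decay)
  n=3: λ₃ = 40.095π²/1.2² ≈ 274.807 (9× faster decay)
As t → ∞, higher modes decay exponentially faster. The n=1 mode dominates: u ~ c₁ sin(πx/1.2) e^{-λ₁t}.
Decay rate: λ₁ = 4.455π²/1.2² ≈ 30.534.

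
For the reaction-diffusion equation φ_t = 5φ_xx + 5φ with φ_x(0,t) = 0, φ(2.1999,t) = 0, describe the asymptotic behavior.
φ grows unboundedly. Reaction dominates diffusion (r=5 > κπ²/(4L²)≈2.55); solution grows exponentially.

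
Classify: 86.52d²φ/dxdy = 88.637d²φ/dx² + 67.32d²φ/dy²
Rewriting in standard form: -88.637d²φ/dx² + 86.52d²φ/dxdy - 67.32d²φ/dy² = 0. Elliptic (discriminant = -16382.46096).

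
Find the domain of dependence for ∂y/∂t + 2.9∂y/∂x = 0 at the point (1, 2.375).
A single point: x = -5.8875. The characteristic through (1, 2.375) is x - 2.9t = const, so x = 1 - 2.9·2.375 = -5.8875.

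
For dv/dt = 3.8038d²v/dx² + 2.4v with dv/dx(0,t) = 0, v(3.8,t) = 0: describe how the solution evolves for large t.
v grows unboundedly. Reaction dominates diffusion (r=2.4 > κπ²/(4L²)≈0.65); solution grows exponentially.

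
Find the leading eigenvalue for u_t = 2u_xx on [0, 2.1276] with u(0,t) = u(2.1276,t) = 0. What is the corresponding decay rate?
Eigenvalues: λₙ = 2n²π²/2.1276².
First three modes:
  n=1: λ₁ = 2π²/2.1276² ≈ 4.361
  n=2: λ₂ = 8π²/2.1276² ≈ 17.443 (4× faster decay)
  n=3: λ₃ = 18π²/2.1276² ≈ 39.246 (9× faster decay)
As t → ∞, higher modes decay exponentially faster. The n=1 mode dominates: u ~ c₁ sin(πx/2.1276) e^{-λ₁t}.
Decay rate: λ₁ = 2π²/2.1276² ≈ 4.361.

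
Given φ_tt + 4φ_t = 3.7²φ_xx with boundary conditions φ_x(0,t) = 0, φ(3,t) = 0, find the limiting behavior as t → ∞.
φ → 0. Damping (γ=4) dissipates energy; oscillations decay exponentially.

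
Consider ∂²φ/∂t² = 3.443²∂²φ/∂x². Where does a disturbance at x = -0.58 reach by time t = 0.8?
Domain of influence: [-3.3344, 2.1744]. Data at x = -0.58 spreads outward at speed 3.443.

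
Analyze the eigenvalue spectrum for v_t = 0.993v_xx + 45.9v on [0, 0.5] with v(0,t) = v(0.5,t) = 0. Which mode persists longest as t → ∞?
Eigenvalues: λₙ = 0.993n²π²/0.5² - 45.9.
First three modes:
  n=1: λ₁ = 0.993π²/0.5² - 45.9 ≈ -6.698
  n=2: λ₂ = 3.972π²/0.5² - 45.9 ≈ 110.908
  n=3: λ₃ = 8.937π²/0.5² - 45.9 ≈ 306.919
Since 0.993π²/0.5² ≈ 39.202 < 45.9, λ₁ < 0.
The n=1 mode grows fastest (−λₙ is largest for n=1) → dominates.
Asymptotic: v ~ c₁ sin(πx/0.5) e^{6.698t} (exponential growth at rate −λ₁ ≈ 6.698).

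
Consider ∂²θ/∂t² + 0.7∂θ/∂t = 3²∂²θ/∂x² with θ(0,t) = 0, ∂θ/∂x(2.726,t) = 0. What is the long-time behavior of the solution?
As t → ∞, θ → 0. Damping (γ=0.7) dissipates energy; oscillations decay exponentially.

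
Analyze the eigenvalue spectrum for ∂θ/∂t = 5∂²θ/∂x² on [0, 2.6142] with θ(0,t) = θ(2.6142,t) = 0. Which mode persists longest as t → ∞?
Eigenvalues: λₙ = 5n²π²/2.6142².
First three modes:
  n=1: λ₁ = 5π²/2.6142² ≈ 7.221
  n=2: λ₂ = 20π²/2.6142² ≈ 28.884 (4× faster decay)
  n=3: λ₃ = 45π²/2.6142² ≈ 64.988 (9× faster decay)
As t → ∞, higher modes decay exponentially faster. The n=1 mode dominates: θ ~ c₁ sin(πx/2.6142) e^{-λ₁t}.
Decay rate: λ₁ = 5π²/2.6142² ≈ 7.221.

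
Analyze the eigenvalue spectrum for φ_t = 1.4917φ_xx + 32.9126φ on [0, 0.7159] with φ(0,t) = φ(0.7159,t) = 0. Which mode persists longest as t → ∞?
Eigenvalues: λₙ = 1.4917n²π²/0.7159² - 32.9126.
First three modes:
  n=1: λ₁ = 1.4917π²/0.7159² - 32.9126 ≈ -4.187
  n=2: λ₂ = 5.9668π²/0.7159² - 32.9126 ≈ 81.992
  n=3: λ₃ = 13.4253π²/0.7159² - 32.9126 ≈ 225.622
Since 1.4917π²/0.7159² ≈ 28.726 < 32.9126, λ₁ < 0.
The n=1 mode grows fastest (−λₙ is largest for n=1) → dominates.
Asymptotic: φ ~ c₁ sin(πx/0.7159) e^{4.187t} (exponential growth at rate −λ₁ ≈ 4.187).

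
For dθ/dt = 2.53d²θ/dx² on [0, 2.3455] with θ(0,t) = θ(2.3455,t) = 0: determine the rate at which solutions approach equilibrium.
Eigenvalues: λₙ = 2.53n²π²/2.3455².
First three modes:
  n=1: λ₁ = 2.53π²/2.3455² ≈ 4.539
  n=2: λ₂ = 10.12π²/2.3455² ≈ 18.156 (4× faster decay)
  n=3: λ₃ = 22.77π²/2.3455² ≈ 40.85 (9× faster decay)
As t → ∞, higher modes decay exponentially faster. The n=1 mode dominates: θ ~ c₁ sin(πx/2.3455) e^{-λ₁t}.
Decay rate: λ₁ = 2.53π²/2.3455² ≈ 4.539.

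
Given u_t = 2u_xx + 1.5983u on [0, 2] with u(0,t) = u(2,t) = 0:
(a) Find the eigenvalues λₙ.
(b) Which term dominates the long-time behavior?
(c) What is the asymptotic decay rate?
Eigenvalues: λₙ = 2n²π²/2² - 1.5983.
First three modes:
  n=1: λ₁ = 2π²/2² - 1.5983 ≈ 3.337
  n=2: λ₂ = 8π²/2² - 1.5983 ≈ 18.141
  n=3: λ₃ = 18π²/2² - 1.5983 ≈ 42.815
Since 2π²/2² ≈ 4.935 > 1.5983, all λₙ > 0.
The n=1 mode decays slowest → dominates as t → ∞.
Asymptotic: u ~ c₁ sin(πx/2) e^{-λ₁t} with decay rate λ₁ ≈ 3.337.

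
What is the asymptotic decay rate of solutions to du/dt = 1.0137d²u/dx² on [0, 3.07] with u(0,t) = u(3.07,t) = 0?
Eigenvalues: λₙ = 1.0137n²π²/3.07².
First three modes:
  n=1: λ₁ = 1.0137π²/3.07² ≈ 1.062
  n=2: λ₂ = 4.0548π²/3.07² ≈ 4.246 (4× faster decay)
  n=3: λ₃ = 9.1233π²/3.07² ≈ 9.554 (9× faster decay)
As t → ∞, higher modes decay exponentially faster. The n=1 mode dominates: u ~ c₁ sin(πx/3.07) e^{-λ₁t}.
Decay rate: λ₁ = 1.0137π²/3.07² ≈ 1.062.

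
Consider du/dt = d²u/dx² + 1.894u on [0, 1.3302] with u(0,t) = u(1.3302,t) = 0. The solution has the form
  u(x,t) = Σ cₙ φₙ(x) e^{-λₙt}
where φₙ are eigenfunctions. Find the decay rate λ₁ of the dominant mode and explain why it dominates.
Eigenvalues: λₙ = n²π²/1.3302² - 1.894.
First three modes:
  n=1: λ₁ = π²/1.3302² - 1.894 ≈ 3.684
  n=2: λ₂ = 4π²/1.3302² - 1.894 ≈ 20.417
  n=3: λ₃ = 9π²/1.3302² - 1.894 ≈ 48.307
Since π²/1.3302² ≈ 5.578 > 1.894, all λₙ > 0.
The n=1 mode decays slowest → dominates as t → ∞.
Asymptotic: u ~ c₁ sin(πx/1.3302) e^{-λ₁t} with decay rate λ₁ ≈ 3.684.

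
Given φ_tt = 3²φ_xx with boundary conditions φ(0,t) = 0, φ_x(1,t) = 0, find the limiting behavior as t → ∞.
φ oscillates (no decay). Energy is conserved; the solution oscillates indefinitely as standing waves.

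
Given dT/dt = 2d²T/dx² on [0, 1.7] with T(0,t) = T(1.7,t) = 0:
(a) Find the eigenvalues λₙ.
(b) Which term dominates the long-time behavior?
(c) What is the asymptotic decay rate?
Eigenvalues: λₙ = 2n²π²/1.7².
First three modes:
  n=1: λ₁ = 2π²/1.7² ≈ 6.83
  n=2: λ₂ = 8π²/1.7² ≈ 27.321 (4× faster decay)
  n=3: λ₃ = 18π²/1.7² ≈ 61.472 (9× faster decay)
As t → ∞, higher modes decay exponentially faster. The n=1 mode dominates: T ~ c₁ sin(πx/1.7) e^{-λ₁t}.
Decay rate: λ₁ = 2π²/1.7² ≈ 6.83.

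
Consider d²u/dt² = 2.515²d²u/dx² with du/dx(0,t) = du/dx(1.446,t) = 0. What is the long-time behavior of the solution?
As t → ∞, u oscillates about a mean that drifts linearly in t (generically unbounded; no decay). There is no damping, so the nonconstant modes persist as standing waves (energy conserved, no decay). But with Neumann conditions at both ends the constant mode has eigenvalue 0: the spatial mean M(t) of u satisfies M'' = 0, so M(t) = M(0) + M'(0)·t. Unless the initial velocity has zero mean (∫u_t(x,0)dx = 0), the solution grows linearly in t (unbounded, though not exponentially); if it does have zero mean, the solution stays bounded and simply oscillates.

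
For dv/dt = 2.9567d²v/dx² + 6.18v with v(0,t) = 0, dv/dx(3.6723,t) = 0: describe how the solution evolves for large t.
v grows unboundedly. Reaction dominates diffusion (r=6.18 > κπ²/(4L²)≈0.54); solution grows exponentially.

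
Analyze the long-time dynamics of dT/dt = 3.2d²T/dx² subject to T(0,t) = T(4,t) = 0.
Long-time behavior: T → 0. Heat diffuses out through both boundaries.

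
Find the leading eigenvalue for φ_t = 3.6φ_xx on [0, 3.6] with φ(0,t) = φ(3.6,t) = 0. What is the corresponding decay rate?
Eigenvalues: λₙ = 3.6n²π²/3.6².
First three modes:
  n=1: λ₁ = 3.6π²/3.6² ≈ 2.742
  n=2: λ₂ = 14.4π²/3.6² ≈ 10.966 (4× faster decay)
  n=3: λ₃ = 32.4π²/3.6² ≈ 24.674 (9× faster decay)
As t → ∞, higher modes decay exponentially faster. The n=1 mode dominates: φ ~ c₁ sin(πx/3.6) e^{-λ₁t}.
Decay rate: λ₁ = 3.6π²/3.6² ≈ 2.742.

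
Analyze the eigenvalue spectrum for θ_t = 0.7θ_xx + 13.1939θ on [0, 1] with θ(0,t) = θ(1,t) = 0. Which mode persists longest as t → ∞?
Eigenvalues: λₙ = 0.7n²π²/1² - 13.1939.
First three modes:
  n=1: λ₁ = 0.7π² - 13.1939 ≈ -6.285
  n=2: λ₂ = 2.8π² - 13.1939 ≈ 14.441
  n=3: λ₃ = 6.3π² - 13.1939 ≈ 48.985
Since 0.7π² ≈ 6.909 < 13.1939, λ₁ < 0.
The n=1 mode grows fastest (−λₙ is largest for n=1) → dominates.
Asymptotic: θ ~ c₁ sin(πx/1) e^{6.285t} (exponential growth at rate −λ₁ ≈ 6.285).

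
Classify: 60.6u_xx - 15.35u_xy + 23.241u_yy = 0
Elliptic (discriminant = -5397.9959).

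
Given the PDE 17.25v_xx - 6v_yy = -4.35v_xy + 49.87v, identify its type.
Rewriting in standard form: 17.25v_xx + 4.35v_xy - 6v_yy - 49.87v = 0. The second-order coefficients are A = 17.25, B = 4.35, C = -6. Since B² - 4AC = 432.9225 > 0, this is a hyperbolic PDE.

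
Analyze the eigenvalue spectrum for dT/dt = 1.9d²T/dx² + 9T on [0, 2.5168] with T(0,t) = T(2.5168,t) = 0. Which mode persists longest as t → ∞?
Eigenvalues: λₙ = 1.9n²π²/2.5168² - 9.
First three modes:
  n=1: λ₁ = 1.9π²/2.5168² - 9 ≈ -6.04
  n=2: λ₂ = 7.6π²/2.5168² - 9 ≈ 2.842
  n=3: λ₃ = 17.1π²/2.5168² - 9 ≈ 17.644
Since 1.9π²/2.5168² ≈ 2.96 < 9, λ₁ < 0.
The n=1 mode grows fastest (−λₙ is largest for n=1) → dominates.
Asymptotic: T ~ c₁ sin(πx/2.5168) e^{6.04t} (exponential growth at rate −λ₁ ≈ 6.04).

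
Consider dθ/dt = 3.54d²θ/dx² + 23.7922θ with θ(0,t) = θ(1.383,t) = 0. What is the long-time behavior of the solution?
As t → ∞, θ grows unboundedly. Reaction dominates diffusion (r=23.7922 > κπ²/L²≈18.27); solution grows exponentially.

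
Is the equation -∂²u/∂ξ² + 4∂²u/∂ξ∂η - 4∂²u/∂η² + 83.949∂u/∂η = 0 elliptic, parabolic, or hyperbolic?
Computing B² - 4AC with A = -1, B = 4, C = -4: discriminant = 0 (zero). Answer: parabolic.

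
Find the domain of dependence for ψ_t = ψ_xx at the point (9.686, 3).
The entire real line. The heat equation has infinite propagation speed: any initial disturbance instantly affects all points (though exponentially small far away).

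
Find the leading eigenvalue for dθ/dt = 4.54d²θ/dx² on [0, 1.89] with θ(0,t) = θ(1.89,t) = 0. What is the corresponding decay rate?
Eigenvalues: λₙ = 4.54n²π²/1.89².
First three modes:
  n=1: λ₁ = 4.54π²/1.89² ≈ 12.544
  n=2: λ₂ = 18.16π²/1.89² ≈ 50.176 (4× faster decay)
  n=3: λ₃ = 40.86π²/1.89² ≈ 112.895 (9× faster decay)
As t → ∞, higher modes decay exponentially faster. The n=1 mode dominates: θ ~ c₁ sin(πx/1.89) e^{-λ₁t}.
Decay rate: λ₁ = 4.54π²/1.89² ≈ 12.544.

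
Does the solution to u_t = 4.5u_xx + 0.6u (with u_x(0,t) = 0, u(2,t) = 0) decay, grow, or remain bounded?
u → 0. Diffusion dominates reaction (r=0.6 < κπ²/(4L²)≈2.78); solution decays.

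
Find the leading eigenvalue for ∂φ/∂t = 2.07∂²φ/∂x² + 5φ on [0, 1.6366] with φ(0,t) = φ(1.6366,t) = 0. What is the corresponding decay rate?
Eigenvalues: λₙ = 2.07n²π²/1.6366² - 5.
First three modes:
  n=1: λ₁ = 2.07π²/1.6366² - 5 ≈ 2.628
  n=2: λ₂ = 8.28π²/1.6366² - 5 ≈ 25.51
  n=3: λ₃ = 18.63π²/1.6366² - 5 ≈ 63.648
Since 2.07π²/1.6366² ≈ 7.628 > 5, all λₙ > 0.
The n=1 mode decays slowest → dominates as t → ∞.
Asymptotic: φ ~ c₁ sin(πx/1.6366) e^{-λ₁t} with decay rate λ₁ ≈ 2.628.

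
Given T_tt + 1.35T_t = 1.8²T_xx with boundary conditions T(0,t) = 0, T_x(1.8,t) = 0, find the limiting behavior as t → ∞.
T → 0. Damping (γ=1.35) dissipates energy; oscillations decay exponentially.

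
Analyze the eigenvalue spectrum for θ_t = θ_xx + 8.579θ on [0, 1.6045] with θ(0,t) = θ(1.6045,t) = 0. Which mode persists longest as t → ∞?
Eigenvalues: λₙ = n²π²/1.6045² - 8.579.
First three modes:
  n=1: λ₁ = π²/1.6045² - 8.579 ≈ -4.745
  n=2: λ₂ = 4π²/1.6045² - 8.579 ≈ 6.756
  n=3: λ₃ = 9π²/1.6045² - 8.579 ≈ 25.924
Since π²/1.6045² ≈ 3.834 < 8.579, λ₁ < 0.
The n=1 mode grows fastest (−λₙ is largest for n=1) → dominates.
Asymptotic: θ ~ c₁ sin(πx/1.6045) e^{4.745t} (exponential growth at rate −λ₁ ≈ 4.745).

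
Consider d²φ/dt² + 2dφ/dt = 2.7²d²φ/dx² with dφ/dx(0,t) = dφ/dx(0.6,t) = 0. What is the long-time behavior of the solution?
As t → ∞, φ → constant (steady state). Damping (γ=2) dissipates the nonconstant modes; with Neumann BCs the spatial average obeys M''+γM'=0 and tends to a finite limit.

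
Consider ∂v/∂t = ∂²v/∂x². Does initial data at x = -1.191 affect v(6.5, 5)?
Yes, for any finite x. The heat equation has infinite propagation speed, so all initial data affects all points at any t > 0.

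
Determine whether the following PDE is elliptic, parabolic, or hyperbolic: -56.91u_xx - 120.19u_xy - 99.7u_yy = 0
Coefficients: A = -56.91, B = -120.19, C = -99.7. B² - 4AC = -8250.0719, which is negative, so the equation is elliptic.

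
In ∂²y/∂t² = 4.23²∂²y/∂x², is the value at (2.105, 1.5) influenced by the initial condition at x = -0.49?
Yes. The domain of dependence is [-4.24, 8.45], and -0.49 ∈ [-4.24, 8.45].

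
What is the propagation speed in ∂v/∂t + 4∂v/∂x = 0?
Speed = 4. Information travels along x - 4t = const (rightward).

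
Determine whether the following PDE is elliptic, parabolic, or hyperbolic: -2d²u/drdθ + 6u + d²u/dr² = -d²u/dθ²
Rewriting in standard form: d²u/dr² - 2d²u/drdθ + d²u/dθ² + 6u = 0. Coefficients: A = 1, B = -2, C = 1. B² - 4AC = 0, which is zero, so the equation is parabolic.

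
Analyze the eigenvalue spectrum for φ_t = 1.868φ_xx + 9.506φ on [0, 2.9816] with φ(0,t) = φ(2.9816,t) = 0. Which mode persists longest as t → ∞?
Eigenvalues: λₙ = 1.868n²π²/2.9816² - 9.506.
First three modes:
  n=1: λ₁ = 1.868π²/2.9816² - 9.506 ≈ -7.432
  n=2: λ₂ = 7.472π²/2.9816² - 9.506 ≈ -1.211
  n=3: λ₃ = 16.812π²/2.9816² - 9.506 ≈ 9.159
Since 1.868π²/2.9816² ≈ 2.074 < 9.506, λ₁ < 0.
The n=1 mode grows fastest (−λₙ is largest for n=1) → dominates.
Asymptotic: φ ~ c₁ sin(πx/2.9816) e^{7.432t} (exponential growth at rate −λ₁ ≈ 7.432).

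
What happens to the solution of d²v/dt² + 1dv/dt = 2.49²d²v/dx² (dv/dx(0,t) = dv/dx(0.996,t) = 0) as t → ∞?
v → constant (steady state). Damping (γ=1) dissipates the nonconstant modes; with Neumann BCs the spatial average obeys M''+γM'=0 and tends to a finite limit.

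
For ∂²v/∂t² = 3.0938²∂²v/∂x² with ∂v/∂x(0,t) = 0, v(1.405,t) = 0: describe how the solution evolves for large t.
v oscillates (no decay). Energy is conserved; the solution oscillates indefinitely as standing waves.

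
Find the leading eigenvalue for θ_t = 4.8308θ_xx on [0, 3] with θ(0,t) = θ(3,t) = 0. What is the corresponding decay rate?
Eigenvalues: λₙ = 4.8308n²π²/3².
First three modes:
  n=1: λ₁ = 4.8308π²/3² ≈ 5.298
  n=2: λ₂ = 19.3232π²/3² ≈ 21.19 (4× faster decay)
  n=3: λ₃ = 43.4772π²/3² ≈ 47.678 (9× faster decay)
As t → ∞, higher modes decay exponentially faster. The n=1 mode dominates: θ ~ c₁ sin(πx/3) e^{-λ₁t}.
Decay rate: λ₁ = 4.8308π²/3² ≈ 5.298.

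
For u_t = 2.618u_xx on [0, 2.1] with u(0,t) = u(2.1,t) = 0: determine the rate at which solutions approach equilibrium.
Eigenvalues: λₙ = 2.618n²π²/2.1².
First three modes:
  n=1: λ₁ = 2.618π²/2.1² ≈ 5.859
  n=2: λ₂ = 10.472π²/2.1² ≈ 23.436 (4× faster decay)
  n=3: λ₃ = 23.562π²/2.1² ≈ 52.732 (9× faster decay)
As t → ∞, higher modes decay exponentially faster. The n=1 mode dominates: u ~ c₁ sin(πx/2.1) e^{-λ₁t}.
Decay rate: λ₁ = 2.618π²/2.1² ≈ 5.859.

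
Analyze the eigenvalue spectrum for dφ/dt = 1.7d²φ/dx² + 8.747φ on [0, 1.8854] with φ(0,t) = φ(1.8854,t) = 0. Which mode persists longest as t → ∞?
Eigenvalues: λₙ = 1.7n²π²/1.8854² - 8.747.
First three modes:
  n=1: λ₁ = 1.7π²/1.8854² - 8.747 ≈ -4.027
  n=2: λ₂ = 6.8π²/1.8854² - 8.747 ≈ 10.133
  n=3: λ₃ = 15.3π²/1.8854² - 8.747 ≈ 33.733
Since 1.7π²/1.8854² ≈ 4.72 < 8.747, λ₁ < 0.
The n=1 mode grows fastest (−λₙ is largest for n=1) → dominates.
Asymptotic: φ ~ c₁ sin(πx/1.8854) e^{4.027t} (exponential growth at rate −λ₁ ≈ 4.027).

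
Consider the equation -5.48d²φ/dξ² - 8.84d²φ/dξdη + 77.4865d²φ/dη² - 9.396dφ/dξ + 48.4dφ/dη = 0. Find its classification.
Hyperbolic. (A = -5.48, B = -8.84, C = 77.4865 gives B² - 4AC = 1776.64968.)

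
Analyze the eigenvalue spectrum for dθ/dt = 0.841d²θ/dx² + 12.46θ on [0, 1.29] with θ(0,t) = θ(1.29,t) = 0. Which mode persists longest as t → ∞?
Eigenvalues: λₙ = 0.841n²π²/1.29² - 12.46.
First three modes:
  n=1: λ₁ = 0.841π²/1.29² - 12.46 ≈ -7.472
  n=2: λ₂ = 3.364π²/1.29² - 12.46 ≈ 7.492
  n=3: λ₃ = 7.569π²/1.29² - 12.46 ≈ 32.431
Since 0.841π²/1.29² ≈ 4.988 < 12.46, λ₁ < 0.
The n=1 mode grows fastest (−λₙ is largest for n=1) → dominates.
Asymptotic: θ ~ c₁ sin(πx/1.29) e^{7.472t} (exponential growth at rate −λ₁ ≈ 7.472).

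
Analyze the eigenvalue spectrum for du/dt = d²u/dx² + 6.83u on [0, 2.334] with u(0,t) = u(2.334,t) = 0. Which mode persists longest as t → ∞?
Eigenvalues: λₙ = n²π²/2.334² - 6.83.
First three modes:
  n=1: λ₁ = π²/2.334² - 6.83 ≈ -5.018
  n=2: λ₂ = 4π²/2.334² - 6.83 ≈ 0.417
  n=3: λ₃ = 9π²/2.334² - 6.83 ≈ 9.476
Since π²/2.334² ≈ 1.812 < 6.83, λ₁ < 0.
The n=1 mode grows fastest (−λₙ is largest for n=1) → dominates.
Asymptotic: u ~ c₁ sin(πx/2.334) e^{5.018t} (exponential growth at rate −λ₁ ≈ 5.018).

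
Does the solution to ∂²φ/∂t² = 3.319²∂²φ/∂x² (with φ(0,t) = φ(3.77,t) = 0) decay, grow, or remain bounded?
φ oscillates (no decay). Energy is conserved; the solution oscillates indefinitely as standing waves.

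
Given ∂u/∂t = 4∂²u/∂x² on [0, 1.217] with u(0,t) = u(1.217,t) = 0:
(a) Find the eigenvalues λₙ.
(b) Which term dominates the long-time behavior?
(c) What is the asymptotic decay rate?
Eigenvalues: λₙ = 4n²π²/1.217².
First three modes:
  n=1: λ₁ = 4π²/1.217² ≈ 26.655
  n=2: λ₂ = 16π²/1.217² ≈ 106.62 (4× faster decay)
  n=3: λ₃ = 36π²/1.217² ≈ 239.895 (9× faster decay)
As t → ∞, higher modes decay exponentially faster. The n=1 mode dominates: u ~ c₁ sin(πx/1.217) e^{-λ₁t}.
Decay rate: λ₁ = 4π²/1.217² ≈ 26.655.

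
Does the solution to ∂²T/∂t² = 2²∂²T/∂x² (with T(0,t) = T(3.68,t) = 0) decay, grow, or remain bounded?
T oscillates (no decay). Energy is conserved; the solution oscillates indefinitely as standing waves.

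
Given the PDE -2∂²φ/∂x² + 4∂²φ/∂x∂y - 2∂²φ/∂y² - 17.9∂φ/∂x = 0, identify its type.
The second-order coefficients are A = -2, B = 4, C = -2. Since B² - 4AC = 0 = 0, this is a parabolic PDE.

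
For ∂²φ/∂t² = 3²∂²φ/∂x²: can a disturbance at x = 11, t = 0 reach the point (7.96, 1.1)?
Yes. The domain of dependence is [4.66, 11.26], and 11 ∈ [4.66, 11.26].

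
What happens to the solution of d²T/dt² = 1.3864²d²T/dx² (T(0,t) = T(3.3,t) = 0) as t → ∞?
T oscillates (no decay). Energy is conserved; the solution oscillates indefinitely as standing waves.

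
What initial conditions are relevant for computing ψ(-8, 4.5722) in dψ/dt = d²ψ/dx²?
The entire real line. The heat equation has infinite propagation speed: any initial disturbance instantly affects all points (though exponentially small far away).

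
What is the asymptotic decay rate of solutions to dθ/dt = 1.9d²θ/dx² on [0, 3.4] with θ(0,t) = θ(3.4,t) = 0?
Eigenvalues: λₙ = 1.9n²π²/3.4².
First three modes:
  n=1: λ₁ = 1.9π²/3.4² ≈ 1.622
  n=2: λ₂ = 7.6π²/3.4² ≈ 6.489 (4× faster decay)
  n=3: λ₃ = 17.1π²/3.4² ≈ 14.6 (9× faster decay)
As t → ∞, higher modes decay exponentially faster. The n=1 mode dominates: θ ~ c₁ sin(πx/3.4) e^{-λ₁t}.
Decay rate: λ₁ = 1.9π²/3.4² ≈ 1.622.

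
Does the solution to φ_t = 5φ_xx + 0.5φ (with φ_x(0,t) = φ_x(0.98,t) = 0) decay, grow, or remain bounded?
φ grows unboundedly. With Neumann BCs the constant mode has diffusion eigenvalue 0, so any r > 0 makes it grow like e^(0.5t); solution grows exponentially.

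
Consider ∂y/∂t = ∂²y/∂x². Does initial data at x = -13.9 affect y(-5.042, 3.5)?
Yes, for any finite x. The heat equation has infinite propagation speed, so all initial data affects all points at any t > 0.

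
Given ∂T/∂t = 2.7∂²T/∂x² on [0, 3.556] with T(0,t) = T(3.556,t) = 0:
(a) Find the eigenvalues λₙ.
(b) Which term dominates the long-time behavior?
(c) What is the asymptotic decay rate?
Eigenvalues: λₙ = 2.7n²π²/3.556².
First three modes:
  n=1: λ₁ = 2.7π²/3.556² ≈ 2.107
  n=2: λ₂ = 10.8π²/3.556² ≈ 8.429 (4× faster decay)
  n=3: λ₃ = 24.3π²/3.556² ≈ 18.966 (9× faster decay)
As t → ∞, higher modes decay exponentially faster. The n=1 mode dominates: T ~ c₁ sin(πx/3.556) e^{-λ₁t}.
Decay rate: λ₁ = 2.7π²/3.556² ≈ 2.107.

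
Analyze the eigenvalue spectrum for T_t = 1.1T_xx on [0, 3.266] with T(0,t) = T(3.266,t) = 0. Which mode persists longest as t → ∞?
Eigenvalues: λₙ = 1.1n²π²/3.266².
First three modes:
  n=1: λ₁ = 1.1π²/3.266² ≈ 1.018
  n=2: λ₂ = 4.4π²/3.266² ≈ 4.071 (4× faster decay)
  n=3: λ₃ = 9.9π²/3.266² ≈ 9.16 (9× faster decay)
As t → ∞, higher modes decay exponentially faster. The n=1 mode dominates: T ~ c₁ sin(πx/3.266) e^{-λ₁t}.
Decay rate: λ₁ = 1.1π²/3.266² ≈ 1.018.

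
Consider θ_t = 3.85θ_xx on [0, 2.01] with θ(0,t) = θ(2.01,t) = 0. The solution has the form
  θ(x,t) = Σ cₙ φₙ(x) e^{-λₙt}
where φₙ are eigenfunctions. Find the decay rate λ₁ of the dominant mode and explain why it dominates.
Eigenvalues: λₙ = 3.85n²π²/2.01².
First three modes:
  n=1: λ₁ = 3.85π²/2.01² ≈ 9.405
  n=2: λ₂ = 15.4π²/2.01² ≈ 37.621 (4× faster decay)
  n=3: λ₃ = 34.65π²/2.01² ≈ 84.647 (9× faster decay)
As t → ∞, higher modes decay exponentially faster. The n=1 mode dominates: θ ~ c₁ sin(πx/2.01) e^{-λ₁t}.
Decay rate: λ₁ = 3.85π²/2.01² ≈ 9.405.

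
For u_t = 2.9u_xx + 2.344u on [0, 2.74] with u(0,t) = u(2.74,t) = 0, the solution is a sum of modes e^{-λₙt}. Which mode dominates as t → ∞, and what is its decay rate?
Eigenvalues: λₙ = 2.9n²π²/2.74² - 2.344.
First three modes:
  n=1: λ₁ = 2.9π²/2.74² - 2.344 ≈ 1.468
  n=2: λ₂ = 11.6π²/2.74² - 2.344 ≈ 12.906
  n=3: λ₃ = 26.1π²/2.74² - 2.344 ≈ 31.967
Since 2.9π²/2.74² ≈ 3.812 > 2.344, all λₙ > 0.
The n=1 mode decays slowest → dominates as t → ∞.
Asymptotic: u ~ c₁ sin(πx/2.74) e^{-λ₁t} with decay rate λ₁ ≈ 1.468.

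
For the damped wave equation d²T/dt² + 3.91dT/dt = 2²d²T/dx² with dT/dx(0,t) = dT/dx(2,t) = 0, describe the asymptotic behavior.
T → constant (steady state). Damping (γ=3.91) dissipates the nonconstant modes; with Neumann BCs the spatial average obeys M''+γM'=0 and tends to a finite limit.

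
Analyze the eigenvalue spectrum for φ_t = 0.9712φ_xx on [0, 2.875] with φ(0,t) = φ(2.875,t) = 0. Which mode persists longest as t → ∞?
Eigenvalues: λₙ = 0.9712n²π²/2.875².
First three modes:
  n=1: λ₁ = 0.9712π²/2.875² ≈ 1.16
  n=2: λ₂ = 3.8848π²/2.875² ≈ 4.639 (4× faster decay)
  n=3: λ₃ = 8.7408π²/2.875² ≈ 10.437 (9× faster decay)
As t → ∞, higher modes decay exponentially faster. The n=1 mode dominates: φ ~ c₁ sin(πx/2.875) e^{-λ₁t}.
Decay rate: λ₁ = 0.9712π²/2.875² ≈ 1.16.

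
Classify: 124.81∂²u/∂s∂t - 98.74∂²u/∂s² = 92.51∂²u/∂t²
Rewriting in standard form: -98.74∂²u/∂s² + 124.81∂²u/∂s∂t - 92.51∂²u/∂t² = 0. Elliptic (discriminant = -20960.2135).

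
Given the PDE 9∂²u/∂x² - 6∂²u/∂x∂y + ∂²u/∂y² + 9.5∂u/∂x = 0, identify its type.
The second-order coefficients are A = 9, B = -6, C = 1. Since B² - 4AC = 0 = 0, this is a parabolic PDE.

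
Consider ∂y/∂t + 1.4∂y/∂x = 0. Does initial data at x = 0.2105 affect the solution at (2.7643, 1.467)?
No. Only data at x = 0.7105 affects (2.7643, 1.467). Advection has one-way propagation along characteristics.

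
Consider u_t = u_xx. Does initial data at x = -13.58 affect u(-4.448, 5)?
Yes, for any finite x. The heat equation has infinite propagation speed, so all initial data affects all points at any t > 0.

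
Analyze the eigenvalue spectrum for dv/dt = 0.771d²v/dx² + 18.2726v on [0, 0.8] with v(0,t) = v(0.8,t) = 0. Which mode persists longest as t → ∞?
Eigenvalues: λₙ = 0.771n²π²/0.8² - 18.2726.
First three modes:
  n=1: λ₁ = 0.771π²/0.8² - 18.2726 ≈ -6.383
  n=2: λ₂ = 3.084π²/0.8² - 18.2726 ≈ 29.287
  n=3: λ₃ = 6.939π²/0.8² - 18.2726 ≈ 88.736
Since 0.771π²/0.8² ≈ 11.89 < 18.2726, λ₁ < 0.
The n=1 mode grows fastest (−λₙ is largest for n=1) → dominates.
Asymptotic: v ~ c₁ sin(πx/0.8) e^{6.383t} (exponential growth at rate −λ₁ ≈ 6.383).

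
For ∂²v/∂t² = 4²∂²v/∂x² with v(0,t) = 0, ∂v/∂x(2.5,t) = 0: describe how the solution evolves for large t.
v oscillates (no decay). Energy is conserved; the solution oscillates indefinitely as standing waves.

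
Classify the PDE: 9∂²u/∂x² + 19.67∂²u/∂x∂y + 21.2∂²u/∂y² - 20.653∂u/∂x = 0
A = 9, B = 19.67, C = 21.2. Discriminant B² - 4AC = -376.2911. Since -376.2911 < 0, elliptic.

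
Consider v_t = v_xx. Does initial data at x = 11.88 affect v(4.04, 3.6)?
Yes, for any finite x. The heat equation has infinite propagation speed, so all initial data affects all points at any t > 0.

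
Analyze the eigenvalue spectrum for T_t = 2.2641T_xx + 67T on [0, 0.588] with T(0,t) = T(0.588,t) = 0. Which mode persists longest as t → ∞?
Eigenvalues: λₙ = 2.2641n²π²/0.588² - 67.
First three modes:
  n=1: λ₁ = 2.2641π²/0.588² - 67 ≈ -2.369
  n=2: λ₂ = 9.0564π²/0.588² - 67 ≈ 191.524
  n=3: λ₃ = 20.3769π²/0.588² - 67 ≈ 514.679
Since 2.2641π²/0.588² ≈ 64.631 < 67, λ₁ < 0.
The n=1 mode grows fastest (−λₙ is largest for n=1) → dominates.
Asymptotic: T ~ c₁ sin(πx/0.588) e^{2.369t} (exponential growth at rate −λ₁ ≈ 2.369).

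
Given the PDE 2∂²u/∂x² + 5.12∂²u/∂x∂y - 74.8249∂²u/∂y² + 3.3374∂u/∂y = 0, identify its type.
The second-order coefficients are A = 2, B = 5.12, C = -74.8249. Since B² - 4AC = 624.8136 > 0, this is a hyperbolic PDE.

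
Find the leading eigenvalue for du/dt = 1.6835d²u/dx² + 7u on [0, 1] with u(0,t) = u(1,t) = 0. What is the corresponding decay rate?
Eigenvalues: λₙ = 1.6835n²π²/1² - 7.
First three modes:
  n=1: λ₁ = 1.6835π² - 7 ≈ 9.615
  n=2: λ₂ = 6.734π² - 7 ≈ 59.462
  n=3: λ₃ = 15.1515π² - 7 ≈ 142.539
Since 1.6835π² ≈ 16.615 > 7, all λₙ > 0.
The n=1 mode decays slowest → dominates as t → ∞.
Asymptotic: u ~ c₁ sin(πx/1) e^{-λ₁t} with decay rate λ₁ ≈ 9.615.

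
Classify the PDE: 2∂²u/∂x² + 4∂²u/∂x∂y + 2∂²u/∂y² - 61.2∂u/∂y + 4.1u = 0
A = 2, B = 4, C = 2. Discriminant B² - 4AC = 0. Since 0 = 0, parabolic.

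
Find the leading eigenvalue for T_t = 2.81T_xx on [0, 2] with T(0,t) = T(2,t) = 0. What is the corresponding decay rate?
Eigenvalues: λₙ = 2.81n²π²/2².
First three modes:
  n=1: λ₁ = 2.81π²/2² ≈ 6.933
  n=2: λ₂ = 11.24π²/2² ≈ 27.734 (4× faster decay)
  n=3: λ₃ = 25.29π²/2² ≈ 62.401 (9× faster decay)
As t → ∞, higher modes decay exponentially faster. The n=1 mode dominates: T ~ c₁ sin(πx/2) e^{-λ₁t}.
Decay rate: λ₁ = 2.81π²/2² ≈ 6.933.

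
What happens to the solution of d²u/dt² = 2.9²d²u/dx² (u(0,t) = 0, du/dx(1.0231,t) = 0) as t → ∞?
u oscillates (no decay). Energy is conserved; the solution oscillates indefinitely as standing waves.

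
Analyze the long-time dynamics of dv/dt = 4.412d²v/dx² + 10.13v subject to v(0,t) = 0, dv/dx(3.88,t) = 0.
Long-time behavior: v grows unboundedly. Reaction dominates diffusion (r=10.13 > κπ²/(4L²)≈0.72); solution grows exponentially.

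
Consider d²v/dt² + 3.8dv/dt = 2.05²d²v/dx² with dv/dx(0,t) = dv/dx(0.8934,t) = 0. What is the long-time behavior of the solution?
As t → ∞, v → constant (steady state). Damping (γ=3.8) dissipates the nonconstant modes; with Neumann BCs the spatial average obeys M''+γM'=0 and tends to a finite limit.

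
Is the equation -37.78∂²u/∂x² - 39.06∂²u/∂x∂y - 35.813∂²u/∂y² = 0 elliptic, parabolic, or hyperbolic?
Computing B² - 4AC with A = -37.78, B = -39.06, C = -35.813: discriminant = -3886.37696 (negative). Answer: elliptic.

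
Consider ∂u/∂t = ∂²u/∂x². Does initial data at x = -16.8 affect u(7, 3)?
Yes, for any finite x. The heat equation has infinite propagation speed, so all initial data affects all points at any t > 0.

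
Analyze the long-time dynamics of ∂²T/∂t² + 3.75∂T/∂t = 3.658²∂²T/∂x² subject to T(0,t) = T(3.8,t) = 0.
Long-time behavior: T → 0. Damping (γ=3.75) dissipates energy; oscillations decay exponentially.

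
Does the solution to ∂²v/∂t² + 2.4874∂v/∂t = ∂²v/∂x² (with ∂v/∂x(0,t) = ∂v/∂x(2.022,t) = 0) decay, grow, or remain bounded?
v → constant (steady state). Damping (γ=2.4874) dissipates the nonconstant modes; with Neumann BCs the spatial average obeys M''+γM'=0 and tends to a finite limit.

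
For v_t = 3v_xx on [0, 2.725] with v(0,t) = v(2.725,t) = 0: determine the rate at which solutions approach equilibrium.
Eigenvalues: λₙ = 3n²π²/2.725².
First three modes:
  n=1: λ₁ = 3π²/2.725² ≈ 3.987
  n=2: λ₂ = 12π²/2.725² ≈ 15.95 (4× faster decay)
  n=3: λ₃ = 27π²/2.725² ≈ 35.886 (9× faster decay)
As t → ∞, higher modes decay exponentially faster. The n=1 mode dominates: v ~ c₁ sin(πx/2.725) e^{-λ₁t}.
Decay rate: λ₁ = 3π²/2.725² ≈ 3.987.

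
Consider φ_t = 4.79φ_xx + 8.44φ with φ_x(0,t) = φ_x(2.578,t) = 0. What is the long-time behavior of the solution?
As t → ∞, φ grows unboundedly. With Neumann BCs the constant mode has diffusion eigenvalue 0, so any r > 0 makes it grow like e^(8.44t); solution grows exponentially.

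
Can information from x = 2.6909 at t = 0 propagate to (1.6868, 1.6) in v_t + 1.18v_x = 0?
No. Only data at x = -0.2012 affects (1.6868, 1.6). Advection has one-way propagation along characteristics.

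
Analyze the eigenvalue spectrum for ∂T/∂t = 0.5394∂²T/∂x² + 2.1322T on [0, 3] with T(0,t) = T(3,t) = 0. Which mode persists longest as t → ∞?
Eigenvalues: λₙ = 0.5394n²π²/3² - 2.1322.
First three modes:
  n=1: λ₁ = 0.5394π²/3² - 2.1322 ≈ -1.541
  n=2: λ₂ = 2.1576π²/3² - 2.1322 ≈ 0.234
  n=3: λ₃ = 4.8546π²/3² - 2.1322 ≈ 3.191
Since 0.5394π²/3² ≈ 0.592 < 2.1322, λ₁ < 0.
The n=1 mode grows fastest (−λₙ is largest for n=1) → dominates.
Asymptotic: T ~ c₁ sin(πx/3) e^{1.541t} (exponential growth at rate −λ₁ ≈ 1.541).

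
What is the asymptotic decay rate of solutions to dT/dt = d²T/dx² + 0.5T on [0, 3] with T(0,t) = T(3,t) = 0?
Eigenvalues: λₙ = n²π²/3² - 0.5.
First three modes:
  n=1: λ₁ = π²/3² - 0.5 ≈ 0.597
  n=2: λ₂ = 4π²/3² - 0.5 ≈ 3.886
  n=3: λ₃ = 9π²/3² - 0.5 ≈ 9.37
Since π²/3² ≈ 1.097 > 0.5, all λₙ > 0.
The n=1 mode decays slowest → dominates as t → ∞.
Asymptotic: T ~ c₁ sin(πx/3) e^{-λ₁t} with decay rate λ₁ ≈ 0.597.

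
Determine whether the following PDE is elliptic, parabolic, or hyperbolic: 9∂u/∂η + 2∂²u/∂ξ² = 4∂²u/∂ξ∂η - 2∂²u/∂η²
Rewriting in standard form: 2∂²u/∂ξ² - 4∂²u/∂ξ∂η + 2∂²u/∂η² + 9∂u/∂η = 0. Coefficients: A = 2, B = -4, C = 2. B² - 4AC = 0, which is zero, so the equation is parabolic.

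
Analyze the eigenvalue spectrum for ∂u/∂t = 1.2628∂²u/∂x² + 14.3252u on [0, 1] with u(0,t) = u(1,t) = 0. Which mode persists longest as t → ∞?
Eigenvalues: λₙ = 1.2628n²π²/1² - 14.3252.
First three modes:
  n=1: λ₁ = 1.2628π² - 14.3252 ≈ -1.862
  n=2: λ₂ = 5.0512π² - 14.3252 ≈ 35.528
  n=3: λ₃ = 11.3652π² - 14.3252 ≈ 97.845
Since 1.2628π² ≈ 12.463 < 14.3252, λ₁ < 0.
The n=1 mode grows fastest (−λₙ is largest for n=1) → dominates.
Asymptotic: u ~ c₁ sin(πx/1) e^{1.862t} (exponential growth at rate −λ₁ ≈ 1.862).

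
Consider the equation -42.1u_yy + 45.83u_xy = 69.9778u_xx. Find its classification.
Rewriting in standard form: -69.9778u_xx + 45.83u_xy - 42.1u_yy = 0. Elliptic. (A = -69.9778, B = 45.83, C = -42.1 gives B² - 4AC = -9683.87262.)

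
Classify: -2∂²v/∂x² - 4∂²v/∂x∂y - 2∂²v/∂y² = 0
Parabolic (discriminant = 0).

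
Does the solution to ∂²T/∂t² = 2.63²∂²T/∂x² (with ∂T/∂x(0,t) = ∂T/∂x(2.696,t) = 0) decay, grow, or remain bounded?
T oscillates about a mean that drifts linearly in t (generically unbounded; no decay). There is no damping, so the nonconstant modes persist as standing waves (energy conserved, no decay). But with Neumann conditions at both ends the constant mode has eigenvalue 0: the spatial mean M(t) of T satisfies M'' = 0, so M(t) = M(0) + M'(0)·t. Unless the initial velocity has zero mean (∫T_t(x,0)dx = 0), the solution grows linearly in t (unbounded, though not exponentially); if it does have zero mean, the solution stays bounded and simply oscillates.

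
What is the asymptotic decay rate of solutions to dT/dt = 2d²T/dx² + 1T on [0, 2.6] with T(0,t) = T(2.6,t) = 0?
Eigenvalues: λₙ = 2n²π²/2.6² - 1.
First three modes:
  n=1: λ₁ = 2π²/2.6² - 1 ≈ 1.92
  n=2: λ₂ = 8π²/2.6² - 1 ≈ 10.68
  n=3: λ₃ = 18π²/2.6² - 1 ≈ 25.28
Since 2π²/2.6² ≈ 2.92 > 1, all λₙ > 0.
The n=1 mode decays slowest → dominates as t → ∞.
Asymptotic: T ~ c₁ sin(πx/2.6) e^{-λ₁t} with decay rate λ₁ ≈ 1.92.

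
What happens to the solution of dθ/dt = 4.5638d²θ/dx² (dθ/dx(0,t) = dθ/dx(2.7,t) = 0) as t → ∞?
θ → constant (steady state). Heat is conserved (no flux at boundaries); solution approaches the spatial average.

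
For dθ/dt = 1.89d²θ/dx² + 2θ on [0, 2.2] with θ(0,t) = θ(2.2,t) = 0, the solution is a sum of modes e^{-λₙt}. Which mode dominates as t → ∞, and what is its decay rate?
Eigenvalues: λₙ = 1.89n²π²/2.2² - 2.
First three modes:
  n=1: λ₁ = 1.89π²/2.2² - 2 ≈ 1.854
  n=2: λ₂ = 7.56π²/2.2² - 2 ≈ 13.416
  n=3: λ₃ = 17.01π²/2.2² - 2 ≈ 32.686
Since 1.89π²/2.2² ≈ 3.854 > 2, all λₙ > 0.
The n=1 mode decays slowest → dominates as t → ∞.
Asymptotic: θ ~ c₁ sin(πx/2.2) e^{-λ₁t} with decay rate λ₁ ≈ 1.854.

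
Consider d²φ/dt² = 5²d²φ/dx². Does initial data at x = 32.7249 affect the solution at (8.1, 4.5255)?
No. The domain of dependence is [-14.5275, 30.7275], and 32.7249 is outside this interval.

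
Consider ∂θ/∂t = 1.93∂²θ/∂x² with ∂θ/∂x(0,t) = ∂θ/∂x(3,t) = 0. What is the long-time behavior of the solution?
As t → ∞, θ → constant (steady state). Heat is conserved (no flux at boundaries); solution approaches the spatial average.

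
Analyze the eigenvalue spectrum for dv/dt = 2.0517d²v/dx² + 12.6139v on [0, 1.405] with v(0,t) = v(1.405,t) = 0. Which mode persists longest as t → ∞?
Eigenvalues: λₙ = 2.0517n²π²/1.405² - 12.6139.
First three modes:
  n=1: λ₁ = 2.0517π²/1.405² - 12.6139 ≈ -2.356
  n=2: λ₂ = 8.2068π²/1.405² - 12.6139 ≈ 28.418
  n=3: λ₃ = 18.4653π²/1.405² - 12.6139 ≈ 79.708
Since 2.0517π²/1.405² ≈ 10.258 < 12.6139, λ₁ < 0.
The n=1 mode grows fastest (−λₙ is largest for n=1) → dominates.
Asymptotic: v ~ c₁ sin(πx/1.405) e^{2.356t} (exponential growth at rate −λ₁ ≈ 2.356).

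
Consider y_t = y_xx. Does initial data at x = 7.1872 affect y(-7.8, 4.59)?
Yes, for any finite x. The heat equation has infinite propagation speed, so all initial data affects all points at any t > 0.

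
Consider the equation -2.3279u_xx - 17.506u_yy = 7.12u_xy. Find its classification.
Rewriting in standard form: -2.3279u_xx - 7.12u_xy - 17.506u_yy = 0. Elliptic. (A = -2.3279, B = -7.12, C = -17.506 gives B² - 4AC = -112.3144696.)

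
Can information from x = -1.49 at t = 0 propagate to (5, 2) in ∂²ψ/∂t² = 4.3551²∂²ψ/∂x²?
Yes. The domain of dependence is [-3.7102, 13.7102], and -1.49 ∈ [-3.7102, 13.7102].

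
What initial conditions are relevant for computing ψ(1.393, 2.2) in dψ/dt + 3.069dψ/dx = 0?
A single point: x = -5.3588. The characteristic through (1.393, 2.2) is x - 3.069t = const, so x = 1.393 - 3.069·2.2 = -5.3588.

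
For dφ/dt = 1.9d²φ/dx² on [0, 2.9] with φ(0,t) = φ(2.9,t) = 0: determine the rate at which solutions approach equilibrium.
Eigenvalues: λₙ = 1.9n²π²/2.9².
First three modes:
  n=1: λ₁ = 1.9π²/2.9² ≈ 2.23
  n=2: λ₂ = 7.6π²/2.9² ≈ 8.919 (4× faster decay)
  n=3: λ₃ = 17.1π²/2.9² ≈ 20.068 (9× faster decay)
As t → ∞, higher modes decay exponentially faster. The n=1 mode dominates: φ ~ c₁ sin(πx/2.9) e^{-λ₁t}.
Decay rate: λ₁ = 1.9π²/2.9² ≈ 2.23.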